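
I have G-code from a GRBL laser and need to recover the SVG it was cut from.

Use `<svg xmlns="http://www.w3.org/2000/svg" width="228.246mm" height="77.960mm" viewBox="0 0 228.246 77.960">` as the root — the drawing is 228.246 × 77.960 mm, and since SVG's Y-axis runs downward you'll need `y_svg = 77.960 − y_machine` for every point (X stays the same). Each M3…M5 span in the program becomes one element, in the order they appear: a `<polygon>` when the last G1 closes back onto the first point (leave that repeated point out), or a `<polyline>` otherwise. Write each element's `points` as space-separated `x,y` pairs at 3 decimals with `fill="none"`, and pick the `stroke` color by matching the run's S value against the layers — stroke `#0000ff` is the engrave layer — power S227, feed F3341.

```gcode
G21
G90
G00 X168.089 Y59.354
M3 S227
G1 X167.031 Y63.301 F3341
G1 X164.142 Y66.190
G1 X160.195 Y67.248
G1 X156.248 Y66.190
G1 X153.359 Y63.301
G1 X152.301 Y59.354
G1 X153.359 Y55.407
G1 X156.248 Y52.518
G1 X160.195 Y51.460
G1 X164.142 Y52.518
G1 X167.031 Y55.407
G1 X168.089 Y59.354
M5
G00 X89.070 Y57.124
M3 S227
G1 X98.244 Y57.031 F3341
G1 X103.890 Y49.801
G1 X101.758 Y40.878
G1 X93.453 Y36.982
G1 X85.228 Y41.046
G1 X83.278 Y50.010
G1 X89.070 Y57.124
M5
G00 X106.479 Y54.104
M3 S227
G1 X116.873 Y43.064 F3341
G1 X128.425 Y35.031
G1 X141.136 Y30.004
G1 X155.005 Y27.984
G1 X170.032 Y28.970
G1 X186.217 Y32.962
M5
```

<svg xmlns="http://www.w3.org/2000/svg" width="228.246mm" height="77.960mm" viewBox="0 0 228.246 77.960">
  <polygon points="168.089,18.606 167.031,14.659 164.142,11.770 160.195,10.712 156.248,11.770 153.359,14.659 152.301,18.606 153.359,22.553 156.248,25.442 160.195,26.500 164.142,25.442 167.031,22.553" fill="none" stroke="#0000ff"/>
  <polygon points="89.070,20.836 98.244,20.929 103.890,28.159 101.758,37.082 93.453,40.978 85.228,36.914 83.278,27.950" fill="none" stroke="#0000ff"/>
  <polyline points="106.479,23.856 116.873,34.896 128.425,42.929 141.136,47.956 155.005,49.976 170.032,48.990 186.217,44.998" fill="none" stroke="#0000ff"/>
</svg>

Each laser-on run becomes one SVG element. Flip Y back into SVG space with y_svg = 77.960 − y_machine. Every run uses S227, so all elements get stroke `#0000ff` (engrave).

Run 1: The run returns to its start, so emit a `<polygon>` with points (Y-flipped): 168.089,18.606 167.031,14.659 164.142,11.770 160.195,10.712 156.248,11.770 153.359,14.659 152.301,18.606 153.359,22.553 156.248,25.442 160.195,26.500 164.142,25.442 167.031,22.553.

Run 2: The run returns to its start, so emit a `<polygon>` with points (Y-flipped): 89.070,20.836 98.244,20.929 103.890,28.159 101.758,37.082 93.453,40.978 85.228,36.914 83.278,27.950.

Run 3: The run is open, so emit a `<polyline>` with points (Y-flipped): 106.479,23.856 116.873,34.896 128.425,42.929 141.136,47.956 155.005,49.976 170.032,48.990 186.217,44.998.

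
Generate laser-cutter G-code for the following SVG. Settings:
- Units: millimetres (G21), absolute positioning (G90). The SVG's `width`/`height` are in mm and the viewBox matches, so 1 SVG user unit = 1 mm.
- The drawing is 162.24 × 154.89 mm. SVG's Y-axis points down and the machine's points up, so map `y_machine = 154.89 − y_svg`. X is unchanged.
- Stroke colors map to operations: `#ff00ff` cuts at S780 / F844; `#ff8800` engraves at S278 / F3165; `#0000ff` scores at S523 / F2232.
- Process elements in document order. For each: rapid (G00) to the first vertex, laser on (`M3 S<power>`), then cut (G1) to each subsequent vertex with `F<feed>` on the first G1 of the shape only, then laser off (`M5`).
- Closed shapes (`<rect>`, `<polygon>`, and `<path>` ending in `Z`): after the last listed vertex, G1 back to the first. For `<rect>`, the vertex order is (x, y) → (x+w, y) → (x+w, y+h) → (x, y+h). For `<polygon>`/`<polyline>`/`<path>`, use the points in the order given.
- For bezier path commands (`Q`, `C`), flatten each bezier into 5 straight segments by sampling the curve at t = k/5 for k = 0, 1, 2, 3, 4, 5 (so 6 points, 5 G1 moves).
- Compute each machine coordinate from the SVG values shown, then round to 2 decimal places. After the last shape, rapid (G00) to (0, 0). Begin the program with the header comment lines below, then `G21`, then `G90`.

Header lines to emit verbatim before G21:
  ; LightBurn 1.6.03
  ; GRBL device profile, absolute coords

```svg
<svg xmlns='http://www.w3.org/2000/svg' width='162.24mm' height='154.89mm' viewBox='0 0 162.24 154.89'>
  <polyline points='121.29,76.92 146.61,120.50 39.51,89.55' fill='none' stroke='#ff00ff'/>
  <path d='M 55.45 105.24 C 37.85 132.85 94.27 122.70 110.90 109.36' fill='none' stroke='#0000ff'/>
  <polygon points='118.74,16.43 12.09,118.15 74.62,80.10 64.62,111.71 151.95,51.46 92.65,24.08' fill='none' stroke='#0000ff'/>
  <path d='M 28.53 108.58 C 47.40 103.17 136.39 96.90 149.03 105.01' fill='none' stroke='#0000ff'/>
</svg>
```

; LightBurn 1.6.03
; GRBL device profile, absolute coords
G21
G90
G00 X121.29 Y77.97
M3 S780
G1 X146.61 Y34.39 F844
G1 X39.51 Y65.34
M5
G00 X55.45 Y49.65
M3 S523
G1 X52.86 Y37.34 F2232
G1 X62.58 Y32.43
G1 X79.13 Y33.27
G1 X97.06 Y38.19
G1 X110.90 Y45.53
M5
G00 X118.74 Y138.46
M3 S523
G1 X12.09 Y36.74 F2232
G1 X74.62 Y74.79
G1 X64.62 Y43.18
G1 X151.95 Y103.43
G1 X92.65 Y130.81
G1 X118.74 Y138.46
M5
G00 X28.53 Y46.31
M3 S523
G1 X47.09 Y49.54 F2232
G1 X75.46 Y52.24
G1 X106.59 Y53.68
G1 X133.46 Y53.14
G1 X149.03 Y49.88
M5
G00 X0.00 Y0.00

Since the viewBox matches the mm dimensions, user units are millimetres directly. The only transform is the Y-flip y_m = 154.89 − y_svg.

Shape 1 is a open polyline drawn with `<polyline>`. Its stroke #ff00ff means cut at S780, F844. After flipping Y the toolpath is (121.29,77.97) → (146.61,34.39) → (39.51,65.34).

Shape 2 is a cubic bezier drawn with `<path>`. Its stroke #0000ff means score at S523, F2232. After flipping Y the toolpath is (55.45,49.65) → (52.86,37.34) → (62.58,32.43) → (79.13,33.27) → (97.06,38.19) → (110.90,45.53).

Shape 3 is a closed polygon drawn with `<polygon>`. Its stroke #0000ff means score at S523, F2232. After flipping Y the toolpath is (118.74,138.46) → (12.09,36.74) → (74.62,74.79) → (64.62,43.18) → (151.95,103.43) → (92.65,130.81) → (118.74,138.46), returning to the start.

Shape 4 is a cubic bezier drawn with `<path>`. Its stroke #0000ff means score at S523, F2232. After flipping Y the toolpath is (28.53,46.31) → (47.09,49.54) → (75.46,52.24) → (106.59,53.68) → (133.46,53.14) → (149.03,49.88).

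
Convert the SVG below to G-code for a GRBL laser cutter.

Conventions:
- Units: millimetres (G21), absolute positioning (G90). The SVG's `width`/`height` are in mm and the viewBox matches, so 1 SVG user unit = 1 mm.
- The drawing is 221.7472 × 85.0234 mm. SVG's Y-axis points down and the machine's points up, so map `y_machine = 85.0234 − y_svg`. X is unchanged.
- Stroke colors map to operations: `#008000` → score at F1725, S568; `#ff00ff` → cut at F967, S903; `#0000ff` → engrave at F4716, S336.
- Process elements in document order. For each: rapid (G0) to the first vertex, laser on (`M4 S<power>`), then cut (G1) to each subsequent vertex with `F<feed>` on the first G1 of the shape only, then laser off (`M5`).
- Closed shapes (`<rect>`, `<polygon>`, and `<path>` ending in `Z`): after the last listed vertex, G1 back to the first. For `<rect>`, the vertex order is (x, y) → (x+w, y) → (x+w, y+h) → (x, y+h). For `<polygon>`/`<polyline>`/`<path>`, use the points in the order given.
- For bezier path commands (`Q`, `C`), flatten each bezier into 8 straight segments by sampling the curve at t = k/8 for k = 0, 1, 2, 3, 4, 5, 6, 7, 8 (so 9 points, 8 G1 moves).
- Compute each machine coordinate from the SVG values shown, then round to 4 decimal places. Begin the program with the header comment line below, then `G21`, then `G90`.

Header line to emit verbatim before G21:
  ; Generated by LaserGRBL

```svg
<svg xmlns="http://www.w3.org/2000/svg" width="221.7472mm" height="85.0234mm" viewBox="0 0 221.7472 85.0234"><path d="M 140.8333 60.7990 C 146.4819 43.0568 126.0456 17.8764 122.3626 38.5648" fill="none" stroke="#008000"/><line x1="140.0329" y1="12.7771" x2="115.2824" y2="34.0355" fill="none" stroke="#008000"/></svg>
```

; Generated by LaserGRBL
G21
G90
G0 X140.8333 Y24.2244
M4 S568
G1 X141.8125 Y31.1223 F1725
G1 X140.8482 Y38.0928
G1 X138.4425 Y44.5113
G1 X135.0973 Y49.7530
G1 X131.3147 Y53.1933
G1 X127.5967 Y54.2074
G1 X124.4454 Y52.1708
G1 X122.3626 Y46.4586
M5
G0 X140.0329 Y72.2463
M4 S568
G1 X115.2824 Y50.9879 F1725
M5

Since the viewBox matches the mm dimensions, user units are millimetres directly. The only transform is the Y-flip y_m = 85.0234 − y_svg.

Shape 1 is a cubic bezier drawn with `<path>`. Its stroke #008000 means score at S568, F1725. After flipping Y the toolpath is (140.8333,24.2244) → (141.8125,31.1223) → (140.8482,38.0928) → (138.4425,44.5113) → (135.0973,49.7530) → (131.3147,53.1933) → (127.5967,54.2074) → (124.4454,52.1708) → (122.3626,46.4586).

Shape 2 is a line segment drawn with `<line>`. Its stroke #008000 means score at S568, F1725. After flipping Y the toolpath is (140.0329,72.2463) → (115.2824,50.9879).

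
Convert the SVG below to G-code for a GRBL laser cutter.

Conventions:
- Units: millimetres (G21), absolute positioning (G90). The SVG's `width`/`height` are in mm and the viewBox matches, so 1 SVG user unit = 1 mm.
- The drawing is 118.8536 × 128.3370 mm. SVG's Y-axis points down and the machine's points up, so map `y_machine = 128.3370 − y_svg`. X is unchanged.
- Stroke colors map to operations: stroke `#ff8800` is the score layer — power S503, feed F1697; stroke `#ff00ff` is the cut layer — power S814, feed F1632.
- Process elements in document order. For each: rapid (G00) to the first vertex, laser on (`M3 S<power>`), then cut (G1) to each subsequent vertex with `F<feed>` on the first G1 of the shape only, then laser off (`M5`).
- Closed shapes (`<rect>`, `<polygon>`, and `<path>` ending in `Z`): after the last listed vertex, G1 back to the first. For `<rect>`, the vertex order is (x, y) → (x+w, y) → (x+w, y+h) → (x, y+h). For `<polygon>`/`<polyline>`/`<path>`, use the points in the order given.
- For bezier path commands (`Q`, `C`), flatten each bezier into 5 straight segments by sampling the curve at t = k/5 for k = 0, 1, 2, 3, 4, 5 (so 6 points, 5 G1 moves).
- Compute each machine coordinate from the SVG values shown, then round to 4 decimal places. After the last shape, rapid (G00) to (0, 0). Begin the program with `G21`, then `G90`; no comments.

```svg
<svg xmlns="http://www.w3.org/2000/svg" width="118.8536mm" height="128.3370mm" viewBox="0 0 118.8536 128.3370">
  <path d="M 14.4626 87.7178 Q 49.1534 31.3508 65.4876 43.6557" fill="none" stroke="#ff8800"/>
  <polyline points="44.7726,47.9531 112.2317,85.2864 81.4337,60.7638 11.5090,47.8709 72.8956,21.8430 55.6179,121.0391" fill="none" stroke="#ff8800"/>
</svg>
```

G21
G90
G00 X14.4626 Y40.6192
M3 S503
G1 X27.6047 Y60.4191 F1697
G1 X39.2782 Y74.7253
G1 X49.4832 Y83.5377
G1 X58.2197 Y86.8564
G1 X65.4876 Y84.6813
M5
G00 X44.7726 Y80.3839
M3 S503
G1 X112.2317 Y43.0506 F1697
G1 X81.4337 Y67.5732
G1 X11.5090 Y80.4661
G1 X72.8956 Y106.4940
G1 X55.6179 Y7.2979
M5
G00 X0.0000 Y0.0000

viewBox `0 0 118.8536 128.3370` with mm width/height → 1 unit = 1 mm. Flip: y_m = 128.3370 − y_svg.

**Shape 1** — `<path>` quadratic bezier, stroke `#ff8800` → score (S503, F1697). Control points (SVG): P0=(14.4626,87.7178), P1=(49.1534,31.3508), P2=(65.4876,43.6557); sampled at t=k/5. Machine vertices: (14.4626,40.6192) → (27.6047,60.4191) → (39.2782,74.7253) → (49.4832,83.5377) → (58.2197,86.8564) → (65.4876,84.6813). Open path.

**Shape 2** — `<polyline>` open polyline, stroke `#ff8800` → score (S503, F1697). Machine vertices: (44.7726,80.3839) → (112.2317,43.0506) → (81.4337,67.5732) → (11.5090,80.4661) → (72.8956,106.4940) → (55.6179,7.2979). Open path.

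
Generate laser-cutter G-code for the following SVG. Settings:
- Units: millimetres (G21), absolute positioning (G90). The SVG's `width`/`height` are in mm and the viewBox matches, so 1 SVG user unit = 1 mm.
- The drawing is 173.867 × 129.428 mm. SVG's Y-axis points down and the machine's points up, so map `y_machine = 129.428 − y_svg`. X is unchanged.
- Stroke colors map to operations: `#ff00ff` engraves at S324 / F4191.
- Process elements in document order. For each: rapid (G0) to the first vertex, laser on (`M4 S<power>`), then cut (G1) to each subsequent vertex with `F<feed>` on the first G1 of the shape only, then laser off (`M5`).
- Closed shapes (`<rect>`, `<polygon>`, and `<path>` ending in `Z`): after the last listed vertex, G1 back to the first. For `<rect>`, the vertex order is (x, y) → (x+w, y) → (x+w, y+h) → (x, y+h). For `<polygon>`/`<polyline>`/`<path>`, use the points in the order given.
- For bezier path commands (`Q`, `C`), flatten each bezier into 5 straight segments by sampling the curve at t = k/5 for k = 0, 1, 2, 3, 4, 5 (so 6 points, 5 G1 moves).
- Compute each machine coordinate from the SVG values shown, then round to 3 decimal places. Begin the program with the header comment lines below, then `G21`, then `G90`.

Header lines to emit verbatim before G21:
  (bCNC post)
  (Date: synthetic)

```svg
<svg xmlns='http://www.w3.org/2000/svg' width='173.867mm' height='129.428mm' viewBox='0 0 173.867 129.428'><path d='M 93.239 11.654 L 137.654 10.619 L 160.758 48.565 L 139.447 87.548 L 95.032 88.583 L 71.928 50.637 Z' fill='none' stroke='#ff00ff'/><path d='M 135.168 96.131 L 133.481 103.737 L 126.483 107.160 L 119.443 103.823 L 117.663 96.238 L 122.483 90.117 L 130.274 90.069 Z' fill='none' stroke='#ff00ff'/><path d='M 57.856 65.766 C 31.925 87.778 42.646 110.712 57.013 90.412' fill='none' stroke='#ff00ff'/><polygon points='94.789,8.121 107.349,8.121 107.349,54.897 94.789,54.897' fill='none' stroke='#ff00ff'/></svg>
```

(bCNC post)
(Date: synthetic)
G21
G90
G0 X93.239 Y117.774
M4 S324
G1 X137.654 Y118.809 F4191
G1 X160.758 Y80.863
G1 X139.447 Y41.880
G1 X95.032 Y40.845
G1 X71.928 Y78.791
G1 X93.239 Y117.774
M5
G0 X135.168 Y33.297
M4 S324
G1 X133.481 Y25.691 F4191
G1 X126.483 Y22.268
G1 X119.443 Y25.605
G1 X117.663 Y33.190
G1 X122.483 Y39.311
G1 X130.274 Y39.359
G1 X135.168 Y33.297
M5
G0 X57.856 Y63.662
M4 S324
G1 X46.432 Y50.697 F4191
G1 X42.219 Y39.631
G1 X43.635 Y32.582
G1 X49.094 Y31.671
G1 X57.013 Y39.016
M5
G0 X94.789 Y121.307
M4 S324
G1 X107.349 Y121.307 F4191
G1 X107.349 Y74.531
G1 X94.789 Y74.531
G1 X94.789 Y121.307
M5

1 u = 1 mm; y_m = 129.428 − y.

[1] `<path>` regular polygon, #ff00ff→engrave S324 F4191: (93.239,117.774) → (137.654,118.809) → (160.758,80.863) → (139.447,41.880) → (95.032,40.845) → (71.928,78.791) → (93.239,117.774) (closed)

[2] `<path>` regular polygon, #ff00ff→engrave S324 F4191: (135.168,33.297) → (133.481,25.691) → (126.483,22.268) → (119.443,25.605) → (117.663,33.190) → (122.483,39.311) → (130.274,39.359) → (135.168,33.297) (closed)

[3] `<path>` cubic bezier, #ff00ff→engrave S324 F4191: (57.856,63.662) → (46.432,50.697) → (42.219,39.631) → (43.635,32.582) → (49.094,31.671) → (57.013,39.016)

[4] `<polygon>` rectangle, #ff00ff→engrave S324 F4191: (94.789,121.307) → (107.349,121.307) → (107.349,74.531) → (94.789,74.531) → (94.789,121.307) (closed)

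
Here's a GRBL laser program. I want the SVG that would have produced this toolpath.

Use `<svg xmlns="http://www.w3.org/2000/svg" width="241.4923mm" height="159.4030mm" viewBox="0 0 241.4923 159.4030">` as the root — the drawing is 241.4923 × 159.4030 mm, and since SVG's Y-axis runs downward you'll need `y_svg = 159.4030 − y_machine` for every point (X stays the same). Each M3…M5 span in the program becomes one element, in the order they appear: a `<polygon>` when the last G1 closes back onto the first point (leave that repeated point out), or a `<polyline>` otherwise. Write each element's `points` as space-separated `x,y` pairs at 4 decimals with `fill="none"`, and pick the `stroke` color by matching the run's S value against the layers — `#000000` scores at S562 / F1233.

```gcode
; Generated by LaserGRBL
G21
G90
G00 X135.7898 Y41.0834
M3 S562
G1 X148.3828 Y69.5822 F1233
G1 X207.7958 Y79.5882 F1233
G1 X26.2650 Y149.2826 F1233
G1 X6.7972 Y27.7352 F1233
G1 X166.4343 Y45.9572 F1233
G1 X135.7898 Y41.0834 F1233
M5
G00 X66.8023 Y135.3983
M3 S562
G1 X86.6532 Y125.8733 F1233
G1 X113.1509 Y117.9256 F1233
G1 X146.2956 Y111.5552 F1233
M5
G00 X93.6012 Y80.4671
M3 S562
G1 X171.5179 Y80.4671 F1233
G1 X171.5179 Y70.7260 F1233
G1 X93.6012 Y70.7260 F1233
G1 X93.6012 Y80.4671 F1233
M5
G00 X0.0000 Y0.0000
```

Machine Y-up, SVG Y-down with viewBox height 159.4030, so y_svg = 159.4030 − y_machine; X carries over. Every run uses S562, so all elements get stroke `#000000` (score).

Run 1: The run returns to its start, so emit a `<polygon>` with points (Y-flipped): 135.7898,118.3196 148.3828,89.8208 207.7958,79.8148 26.2650,10.1204 6.7972,131.6678 166.4343,113.4458.

Run 2: The run is open, so emit a `<polyline>` with points (Y-flipped): 66.8023,24.0047 86.6532,33.5297 113.1509,41.4774 146.2956,47.8478.

Run 3: The run returns to its start, so emit a `<polygon>` with points (Y-flipped): 93.6012,78.9359 171.5179,78.9359 171.5179,88.6770 93.6012,88.6770.

<svg xmlns="http://www.w3.org/2000/svg" width="241.4923mm" height="159.4030mm" viewBox="0 0 241.4923 159.4030">
  <polygon points="135.7898,118.3196 148.3828,89.8208 207.7958,79.8148 26.2650,10.1204 6.7972,131.6678 166.4343,113.4458" fill="none" stroke="#000000"/>
  <polyline points="66.8023,24.0047 86.6532,33.5297 113.1509,41.4774 146.2956,47.8478" fill="none" stroke="#000000"/>
  <polygon points="93.6012,78.9359 171.5179,78.9359 171.5179,88.6770 93.6012,88.6770" fill="none" stroke="#000000"/>
</svg>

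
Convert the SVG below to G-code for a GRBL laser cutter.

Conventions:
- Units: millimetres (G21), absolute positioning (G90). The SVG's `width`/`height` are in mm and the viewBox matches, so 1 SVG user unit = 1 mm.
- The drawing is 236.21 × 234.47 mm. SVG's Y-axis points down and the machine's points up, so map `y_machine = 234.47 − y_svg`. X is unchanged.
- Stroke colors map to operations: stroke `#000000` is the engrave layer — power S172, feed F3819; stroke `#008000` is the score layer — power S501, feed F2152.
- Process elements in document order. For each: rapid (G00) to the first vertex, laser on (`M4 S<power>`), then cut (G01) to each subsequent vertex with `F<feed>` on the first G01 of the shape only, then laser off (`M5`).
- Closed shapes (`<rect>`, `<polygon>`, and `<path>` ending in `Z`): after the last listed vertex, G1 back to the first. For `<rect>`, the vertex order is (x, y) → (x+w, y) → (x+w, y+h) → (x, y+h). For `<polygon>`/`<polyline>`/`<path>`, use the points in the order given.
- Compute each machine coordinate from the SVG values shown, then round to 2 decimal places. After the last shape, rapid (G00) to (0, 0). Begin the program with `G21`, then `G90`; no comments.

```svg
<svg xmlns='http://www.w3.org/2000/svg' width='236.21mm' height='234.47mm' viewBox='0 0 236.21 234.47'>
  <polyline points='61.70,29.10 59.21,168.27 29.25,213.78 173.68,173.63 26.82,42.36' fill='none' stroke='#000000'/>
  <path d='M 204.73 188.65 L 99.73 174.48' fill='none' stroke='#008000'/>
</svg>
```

1 u = 1 mm; y_m = 234.47 − y.

[1] `<polyline>` open polyline, #000000→engrave S172 F3819: (61.70,205.37) → (59.21,66.20) → (29.25,20.69) → (173.68,60.84) → (26.82,192.11)

[2] `<path>` line segment, #008000→score S501 F2152: (204.73,45.82) → (99.73,59.99)

G21
G90
G00 X61.70 Y205.37
M4 S172
G01 X59.21 Y66.20 F3819
G01 X29.25 Y20.69
G01 X173.68 Y60.84
G01 X26.82 Y192.11
M5
G00 X204.73 Y45.82
M4 S501
G01 X99.73 Y59.99 F2152
M5
G00 X0.00 Y0.00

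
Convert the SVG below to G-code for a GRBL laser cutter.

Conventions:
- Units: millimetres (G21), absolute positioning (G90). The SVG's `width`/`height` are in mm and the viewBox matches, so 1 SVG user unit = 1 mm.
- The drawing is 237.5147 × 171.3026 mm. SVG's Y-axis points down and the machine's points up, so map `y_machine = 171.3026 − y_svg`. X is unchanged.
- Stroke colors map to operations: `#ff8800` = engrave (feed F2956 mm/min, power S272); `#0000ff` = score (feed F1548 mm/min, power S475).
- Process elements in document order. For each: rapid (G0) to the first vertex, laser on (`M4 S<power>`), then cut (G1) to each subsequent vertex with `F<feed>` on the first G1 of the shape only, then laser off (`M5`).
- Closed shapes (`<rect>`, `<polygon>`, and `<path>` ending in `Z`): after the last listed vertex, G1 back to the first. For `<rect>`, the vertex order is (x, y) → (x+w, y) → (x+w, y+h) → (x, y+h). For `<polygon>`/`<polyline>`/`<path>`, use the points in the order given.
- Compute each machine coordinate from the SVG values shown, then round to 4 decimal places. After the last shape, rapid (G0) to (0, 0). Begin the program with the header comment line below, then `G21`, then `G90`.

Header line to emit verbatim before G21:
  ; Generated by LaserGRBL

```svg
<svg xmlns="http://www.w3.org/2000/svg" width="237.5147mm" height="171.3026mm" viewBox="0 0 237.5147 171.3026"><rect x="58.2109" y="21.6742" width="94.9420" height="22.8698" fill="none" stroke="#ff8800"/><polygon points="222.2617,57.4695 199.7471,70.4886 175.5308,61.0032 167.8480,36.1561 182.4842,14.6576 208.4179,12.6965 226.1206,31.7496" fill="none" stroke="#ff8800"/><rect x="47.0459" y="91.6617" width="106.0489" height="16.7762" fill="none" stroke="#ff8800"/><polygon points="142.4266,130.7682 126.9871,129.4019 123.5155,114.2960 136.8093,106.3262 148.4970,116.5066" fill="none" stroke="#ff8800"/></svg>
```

Since the viewBox matches the mm dimensions, user units are millimetres directly. The only transform is the Y-flip y_m = 171.3026 − y_svg.

Shape 1 is a rectangle drawn with `<rect>`. Its stroke #ff8800 means engrave at S272, F2956. After flipping Y the toolpath is (58.2109,149.6284) → (153.1529,149.6284) → (153.1529,126.7586) → (58.2109,126.7586) → (58.2109,149.6284), returning to the start.

Shape 2 is a regular polygon drawn with `<polygon>`. Its stroke #ff8800 means engrave at S272, F2956. After flipping Y the toolpath is (222.2617,113.8331) → (199.7471,100.8140) → (175.5308,110.2994) → (167.8480,135.1465) → (182.4842,156.6450) → (208.4179,158.6061) → (226.1206,139.5530) → (222.2617,113.8331), returning to the start.

Shape 3 is a rectangle drawn with `<rect>`. Its stroke #ff8800 means engrave at S272, F2956. After flipping Y the toolpath is (47.0459,79.6409) → (153.0948,79.6409) → (153.0948,62.8647) → (47.0459,62.8647) → (47.0459,79.6409), returning to the start.

Shape 4 is a regular polygon drawn with `<polygon>`. Its stroke #ff8800 means engrave at S272, F2956. After flipping Y the toolpath is (142.4266,40.5344) → (126.9871,41.9007) → (123.5155,57.0066) → (136.8093,64.9764) → (148.4970,54.7960) → (142.4266,40.5344), returning to the start.

; Generated by LaserGRBL
G21
G90
G0 X58.2109 Y149.6284
M4 S272
G1 X153.1529 Y149.6284 F2956
G1 X153.1529 Y126.7586
G1 X58.2109 Y126.7586
G1 X58.2109 Y149.6284
M5
G0 X222.2617 Y113.8331
M4 S272
G1 X199.7471 Y100.8140 F2956
G1 X175.5308 Y110.2994
G1 X167.8480 Y135.1465
G1 X182.4842 Y156.6450
G1 X208.4179 Y158.6061
G1 X226.1206 Y139.5530
G1 X222.2617 Y113.8331
M5
G0 X47.0459 Y79.6409
M4 S272
G1 X153.0948 Y79.6409 F2956
G1 X153.0948 Y62.8647
G1 X47.0459 Y62.8647
G1 X47.0459 Y79.6409
M5
G0 X142.4266 Y40.5344
M4 S272
G1 X126.9871 Y41.9007 F2956
G1 X123.5155 Y57.0066
G1 X136.8093 Y64.9764
G1 X148.4970 Y54.7960
G1 X142.4266 Y40.5344
M5
G0 X0.0000 Y0.0000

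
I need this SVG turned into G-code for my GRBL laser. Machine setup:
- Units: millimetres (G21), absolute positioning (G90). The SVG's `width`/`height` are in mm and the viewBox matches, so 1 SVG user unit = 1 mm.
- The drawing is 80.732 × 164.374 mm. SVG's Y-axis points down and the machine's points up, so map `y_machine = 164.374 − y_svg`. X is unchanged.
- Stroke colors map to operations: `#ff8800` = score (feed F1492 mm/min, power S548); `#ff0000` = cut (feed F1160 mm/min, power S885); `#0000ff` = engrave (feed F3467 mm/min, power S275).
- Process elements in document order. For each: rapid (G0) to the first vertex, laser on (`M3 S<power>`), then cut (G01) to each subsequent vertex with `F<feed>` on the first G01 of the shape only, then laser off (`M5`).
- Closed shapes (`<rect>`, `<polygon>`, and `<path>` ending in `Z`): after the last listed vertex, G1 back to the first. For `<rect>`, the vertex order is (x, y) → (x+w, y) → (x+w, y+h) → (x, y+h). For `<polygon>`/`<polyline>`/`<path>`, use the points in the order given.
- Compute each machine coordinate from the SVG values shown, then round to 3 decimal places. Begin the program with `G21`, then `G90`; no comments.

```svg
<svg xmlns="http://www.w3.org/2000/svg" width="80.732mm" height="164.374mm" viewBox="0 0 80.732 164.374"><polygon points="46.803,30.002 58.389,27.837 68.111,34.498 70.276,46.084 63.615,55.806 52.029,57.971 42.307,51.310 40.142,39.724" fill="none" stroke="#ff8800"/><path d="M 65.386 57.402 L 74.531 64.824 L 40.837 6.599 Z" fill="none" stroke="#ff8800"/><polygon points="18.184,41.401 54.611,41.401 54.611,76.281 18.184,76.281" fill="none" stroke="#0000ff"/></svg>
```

viewBox `0 0 80.732 164.374` with mm width/height → 1 unit = 1 mm. Flip: y_m = 164.374 − y_svg.

**Shape 1** — `<polygon>` regular polygon, stroke `#ff8800` → score (S548, F1492). Machine vertices: (46.803,134.372) → (58.389,136.537) → (68.111,129.876) → (70.276,118.290) → (63.615,108.568) → (52.029,106.403) → (42.307,113.064) → (40.142,124.650) → (46.803,134.372). Closed: final G1 returns to the first vertex.

**Shape 2** — `<path>` closed polygon, stroke `#ff8800` → score (S548, F1492). Machine vertices: (65.386,106.972) → (74.531,99.550) → (40.837,157.775) → (65.386,106.972). Closed: final G1 returns to the first vertex.

**Shape 3** — `<polygon>` rectangle, stroke `#0000ff` → engrave (S275, F3467). Machine vertices: (18.184,122.973) → (54.611,122.973) → (54.611,88.093) → (18.184,88.093) → (18.184,122.973). Closed: final G1 returns to the first vertex.

G21
G90
G0 X46.803 Y134.372
M3 S548
G01 X58.389 Y136.537 F1492
G01 X68.111 Y129.876
G01 X70.276 Y118.290
G01 X63.615 Y108.568
G01 X52.029 Y106.403
G01 X42.307 Y113.064
G01 X40.142 Y124.650
G01 X46.803 Y134.372
M5
G0 X65.386 Y106.972
M3 S548
G01 X74.531 Y99.550 F1492
G01 X40.837 Y157.775
G01 X65.386 Y106.972
M5
G0 X18.184 Y122.973
M3 S275
G01 X54.611 Y122.973 F3467
G01 X54.611 Y88.093
G01 X18.184 Y88.093
G01 X18.184 Y122.973
M5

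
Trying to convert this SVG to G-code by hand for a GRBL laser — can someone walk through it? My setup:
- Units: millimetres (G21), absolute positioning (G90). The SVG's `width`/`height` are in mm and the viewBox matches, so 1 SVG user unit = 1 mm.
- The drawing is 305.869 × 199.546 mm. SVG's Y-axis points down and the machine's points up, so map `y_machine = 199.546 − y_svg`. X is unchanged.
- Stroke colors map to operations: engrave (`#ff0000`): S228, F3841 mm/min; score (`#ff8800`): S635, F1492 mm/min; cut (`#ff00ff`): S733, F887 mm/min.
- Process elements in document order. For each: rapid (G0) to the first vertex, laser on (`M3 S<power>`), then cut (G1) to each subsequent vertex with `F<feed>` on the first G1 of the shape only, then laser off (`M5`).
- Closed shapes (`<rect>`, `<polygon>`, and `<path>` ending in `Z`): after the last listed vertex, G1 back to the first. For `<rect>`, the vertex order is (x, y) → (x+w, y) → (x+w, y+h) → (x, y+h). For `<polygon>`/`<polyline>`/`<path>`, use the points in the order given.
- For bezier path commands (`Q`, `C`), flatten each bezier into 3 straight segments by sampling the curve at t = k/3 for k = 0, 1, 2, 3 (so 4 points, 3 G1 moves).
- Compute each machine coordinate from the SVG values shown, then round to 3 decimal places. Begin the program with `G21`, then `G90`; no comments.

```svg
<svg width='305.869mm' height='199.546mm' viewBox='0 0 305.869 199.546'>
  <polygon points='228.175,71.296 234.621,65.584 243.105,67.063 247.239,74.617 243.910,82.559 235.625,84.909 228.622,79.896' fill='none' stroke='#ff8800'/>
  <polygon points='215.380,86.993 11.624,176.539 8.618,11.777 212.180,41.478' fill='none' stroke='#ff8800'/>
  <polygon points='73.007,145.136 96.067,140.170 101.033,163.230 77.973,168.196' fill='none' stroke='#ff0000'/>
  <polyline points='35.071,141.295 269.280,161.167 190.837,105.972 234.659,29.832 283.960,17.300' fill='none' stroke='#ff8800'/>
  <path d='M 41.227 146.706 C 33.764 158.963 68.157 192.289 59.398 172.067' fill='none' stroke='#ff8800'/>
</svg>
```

G21
G90
G0 X228.175 Y128.250
M3 S635
G1 X234.621 Y133.962 F1492
G1 X243.105 Y132.483
G1 X247.239 Y124.929
G1 X243.910 Y116.987
G1 X235.625 Y114.637
G1 X228.622 Y119.650
G1 X228.175 Y128.250
M5
G0 X215.380 Y112.553
M3 S635
G1 X11.624 Y23.007 F1492
G1 X8.618 Y187.769
G1 X212.180 Y158.068
G1 X215.380 Y112.553
M5
G0 X73.007 Y54.410
M3 S228
G1 X96.067 Y59.376 F3841
G1 X101.033 Y36.316
G1 X77.973 Y31.350
G1 X73.007 Y54.410
M5
G0 X35.071 Y58.251
M3 S635
G1 X269.280 Y38.379 F1492
G1 X190.837 Y93.574
G1 X234.659 Y169.714
G1 X283.960 Y182.246
M5
G0 X41.227 Y52.840
M3 S635
G1 X44.568 Y36.324 F1492
G1 X56.921 Y22.343
G1 X59.398 Y27.479
M5

1 u = 1 mm; y_m = 199.546 − y.

[1] `<polygon>` regular polygon, #ff8800→score S635 F1492: (228.175,128.250) → (234.621,133.962) → (243.105,132.483) → (247.239,124.929) → (243.910,116.987) → (235.625,114.637) → (228.622,119.650) → (228.175,128.250) (closed)

[2] `<polygon>` closed polygon, #ff8800→score S635 F1492: (215.380,112.553) → (11.624,23.007) → (8.618,187.769) → (212.180,158.068) → (215.380,112.553) (closed)

[3] `<polygon>` regular polygon, #ff0000→engrave S228 F3841: (73.007,54.410) → (96.067,59.376) → (101.033,36.316) → (77.973,31.350) → (73.007,54.410) (closed)

[4] `<polyline>` open polyline, #ff8800→score S635 F1492: (35.071,58.251) → (269.280,38.379) → (190.837,93.574) → (234.659,169.714) → (283.960,182.246)

[5] `<path>` cubic bezier, #ff8800→score S635 F1492: (41.227,52.840) → (44.568,36.324) → (56.921,22.343) → (59.398,27.479)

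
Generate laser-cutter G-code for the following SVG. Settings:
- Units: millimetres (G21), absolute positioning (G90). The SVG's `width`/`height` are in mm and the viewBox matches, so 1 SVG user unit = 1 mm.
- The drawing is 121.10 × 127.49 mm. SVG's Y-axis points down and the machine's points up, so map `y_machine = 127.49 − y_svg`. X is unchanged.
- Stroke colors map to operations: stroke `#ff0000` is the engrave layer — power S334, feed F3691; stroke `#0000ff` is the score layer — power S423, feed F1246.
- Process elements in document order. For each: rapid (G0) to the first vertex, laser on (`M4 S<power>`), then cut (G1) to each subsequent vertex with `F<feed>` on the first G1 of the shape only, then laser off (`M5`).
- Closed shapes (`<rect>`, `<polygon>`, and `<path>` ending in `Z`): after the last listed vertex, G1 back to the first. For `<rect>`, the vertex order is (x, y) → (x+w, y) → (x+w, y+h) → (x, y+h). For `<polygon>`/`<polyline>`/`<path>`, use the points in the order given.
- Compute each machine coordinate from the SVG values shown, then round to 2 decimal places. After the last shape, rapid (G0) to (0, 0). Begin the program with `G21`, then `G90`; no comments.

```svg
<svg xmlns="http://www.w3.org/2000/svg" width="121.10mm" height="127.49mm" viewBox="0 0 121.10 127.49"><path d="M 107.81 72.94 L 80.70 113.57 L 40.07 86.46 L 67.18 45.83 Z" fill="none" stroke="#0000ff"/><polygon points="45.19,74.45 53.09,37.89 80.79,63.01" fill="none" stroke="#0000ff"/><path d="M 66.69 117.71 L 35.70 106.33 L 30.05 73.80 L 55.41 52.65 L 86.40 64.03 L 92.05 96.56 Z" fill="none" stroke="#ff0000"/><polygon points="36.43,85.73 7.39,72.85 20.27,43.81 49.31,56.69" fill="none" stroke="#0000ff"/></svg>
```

viewBox `0 0 121.10 127.49` with mm width/height → 1 unit = 1 mm. Flip: y_m = 127.49 − y_svg.

**Shape 1** — `<path>` regular polygon, stroke `#0000ff` → score (S423, F1246). Machine vertices: (107.81,54.55) → (80.70,13.92) → (40.07,41.03) → (67.18,81.66) → (107.81,54.55). Closed: final G1 returns to the first vertex.

**Shape 2** — `<polygon>` regular polygon, stroke `#0000ff` → score (S423, F1246). Machine vertices: (45.19,53.04) → (53.09,89.60) → (80.79,64.48) → (45.19,53.04). Closed: final G1 returns to the first vertex.

**Shape 3** — `<path>` regular polygon, stroke `#ff0000` → engrave (S334, F3691). Machine vertices: (66.69,9.78) → (35.70,21.16) → (30.05,53.69) → (55.41,74.84) → (86.40,63.46) → (92.05,30.93) → (66.69,9.78). Closed: final G1 returns to the first vertex.

**Shape 4** — `<polygon>` regular polygon, stroke `#0000ff` → score (S423, F1246). Machine vertices: (36.43,41.76) → (7.39,54.64) → (20.27,83.68) → (49.31,70.80) → (36.43,41.76). Closed: final G1 returns to the first vertex.

G21
G90
G0 X107.81 Y54.55
M4 S423
G1 X80.70 Y13.92 F1246
G1 X40.07 Y41.03
G1 X67.18 Y81.66
G1 X107.81 Y54.55
M5
G0 X45.19 Y53.04
M4 S423
G1 X53.09 Y89.60 F1246
G1 X80.79 Y64.48
G1 X45.19 Y53.04
M5
G0 X66.69 Y9.78
M4 S334
G1 X35.70 Y21.16 F3691
G1 X30.05 Y53.69
G1 X55.41 Y74.84
G1 X86.40 Y63.46
G1 X92.05 Y30.93
G1 X66.69 Y9.78
M5
G0 X36.43 Y41.76
M4 S423
G1 X7.39 Y54.64 F1246
G1 X20.27 Y83.68
G1 X49.31 Y70.80
G1 X36.43 Y41.76
M5
G0 X0.00 Y0.00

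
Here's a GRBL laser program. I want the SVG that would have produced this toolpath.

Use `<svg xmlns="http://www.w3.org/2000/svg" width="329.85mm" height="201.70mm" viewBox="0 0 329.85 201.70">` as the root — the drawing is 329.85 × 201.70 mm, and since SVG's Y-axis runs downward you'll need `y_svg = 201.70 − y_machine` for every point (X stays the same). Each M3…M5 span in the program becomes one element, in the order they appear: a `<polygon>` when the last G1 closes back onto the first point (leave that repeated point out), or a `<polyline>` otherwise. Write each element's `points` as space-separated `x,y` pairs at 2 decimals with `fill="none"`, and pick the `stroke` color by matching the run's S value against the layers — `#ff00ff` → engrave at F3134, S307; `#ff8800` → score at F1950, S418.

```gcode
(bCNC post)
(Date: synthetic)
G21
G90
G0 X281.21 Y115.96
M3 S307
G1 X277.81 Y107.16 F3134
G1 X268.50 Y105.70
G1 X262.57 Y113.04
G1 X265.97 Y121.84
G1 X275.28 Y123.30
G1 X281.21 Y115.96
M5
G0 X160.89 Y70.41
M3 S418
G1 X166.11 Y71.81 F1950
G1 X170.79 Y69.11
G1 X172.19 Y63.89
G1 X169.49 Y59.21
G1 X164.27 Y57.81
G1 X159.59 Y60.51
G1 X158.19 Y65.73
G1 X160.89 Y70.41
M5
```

Machine Y-up, SVG Y-down with viewBox height 201.70, so y_svg = 201.70 − y_machine; X carries over.

Run 1: power S307 maps to stroke `#ff00ff` (engrave). The run returns to its start, so emit a `<polygon>` with points (Y-flipped): 281.21,85.74 277.81,94.54 268.50,96.00 262.57,88.66 265.97,79.86 275.28,78.40.

Run 2: power S418 maps to stroke `#ff8800` (score). The run returns to its start, so emit a `<polygon>` with points (Y-flipped): 160.89,131.29 166.11,129.89 170.79,132.59 172.19,137.81 169.49,142.49 164.27,143.89 159.59,141.19 158.19,135.97.

<svg xmlns="http://www.w3.org/2000/svg" width="329.85mm" height="201.70mm" viewBox="0 0 329.85 201.70">
  <polygon points="281.21,85.74 277.81,94.54 268.50,96.00 262.57,88.66 265.97,79.86 275.28,78.40" fill="none" stroke="#ff00ff"/>
  <polygon points="160.89,131.29 166.11,129.89 170.79,132.59 172.19,137.81 169.49,142.49 164.27,143.89 159.59,141.19 158.19,135.97" fill="none" stroke="#ff8800"/>
</svg>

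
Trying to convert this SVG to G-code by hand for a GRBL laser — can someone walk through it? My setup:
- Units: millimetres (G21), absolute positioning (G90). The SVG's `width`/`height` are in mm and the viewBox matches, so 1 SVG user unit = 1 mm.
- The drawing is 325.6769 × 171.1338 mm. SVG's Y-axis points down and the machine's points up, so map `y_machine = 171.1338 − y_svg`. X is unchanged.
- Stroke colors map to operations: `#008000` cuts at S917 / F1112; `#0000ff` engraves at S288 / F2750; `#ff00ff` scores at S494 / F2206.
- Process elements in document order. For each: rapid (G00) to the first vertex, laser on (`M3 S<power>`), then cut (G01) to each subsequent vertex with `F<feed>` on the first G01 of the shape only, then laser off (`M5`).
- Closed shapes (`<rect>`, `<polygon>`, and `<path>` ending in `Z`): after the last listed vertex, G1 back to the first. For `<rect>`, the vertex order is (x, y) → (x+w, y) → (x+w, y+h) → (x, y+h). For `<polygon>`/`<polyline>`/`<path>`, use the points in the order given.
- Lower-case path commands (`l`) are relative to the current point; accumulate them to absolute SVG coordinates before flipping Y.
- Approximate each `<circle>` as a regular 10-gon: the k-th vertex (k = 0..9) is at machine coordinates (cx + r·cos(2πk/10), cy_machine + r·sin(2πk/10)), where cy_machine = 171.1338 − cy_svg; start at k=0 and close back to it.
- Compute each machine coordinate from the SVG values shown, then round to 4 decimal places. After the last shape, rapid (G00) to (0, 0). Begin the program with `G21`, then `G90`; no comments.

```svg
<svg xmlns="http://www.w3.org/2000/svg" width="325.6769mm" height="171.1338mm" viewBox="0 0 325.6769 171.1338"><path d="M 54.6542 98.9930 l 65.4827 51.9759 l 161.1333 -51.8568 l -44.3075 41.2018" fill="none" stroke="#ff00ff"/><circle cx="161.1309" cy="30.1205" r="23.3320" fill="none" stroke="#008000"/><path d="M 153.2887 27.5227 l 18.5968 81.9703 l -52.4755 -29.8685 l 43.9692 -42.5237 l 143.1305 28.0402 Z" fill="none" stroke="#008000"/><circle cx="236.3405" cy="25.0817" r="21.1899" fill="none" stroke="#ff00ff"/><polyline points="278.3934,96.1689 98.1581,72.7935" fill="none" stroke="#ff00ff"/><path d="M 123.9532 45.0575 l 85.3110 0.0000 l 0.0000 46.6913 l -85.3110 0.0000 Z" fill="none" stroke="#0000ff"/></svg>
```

Since the viewBox matches the mm dimensions, user units are millimetres directly. The only transform is the Y-flip y_m = 171.1338 − y_svg.

Shape 1 is a open polyline drawn with `<path>`. Its stroke #ff00ff means score at S494, F2206. After flipping Y the toolpath is (54.6542,72.1408) → (120.1369,20.1649) → (281.2702,72.0217) → (236.9627,30.8199).

Shape 2 is a circle drawn with `<circle>`. Its stroke #008000 means cut at S917, F1112. After flipping Y the toolpath is (184.4629,141.0133) → (180.0069,154.7275) → (168.3409,163.2034) → (153.9209,163.2034) → (142.2549,154.7275) → (137.7989,141.0133) → (142.2549,127.2991) → (153.9209,118.8232) → (168.3409,118.8232) → (180.0069,127.2991) → (184.4629,141.0133), returning to the start.

Shape 3 is a closed polygon drawn with `<path>`. Its stroke #008000 means cut at S917, F1112. After flipping Y the toolpath is (153.2887,143.6111) → (171.8855,61.6408) → (119.4100,91.5093) → (163.3792,134.0330) → (306.5097,105.9928) → (153.2887,143.6111), returning to the start.

Shape 4 is a circle drawn with `<circle>`. Its stroke #ff00ff means score at S494, F2206. After flipping Y the toolpath is (257.5304,146.0521) → (253.4835,158.5072) → (242.8885,166.2049) → (229.7925,166.2049) → (219.1975,158.5072) → (215.1506,146.0521) → (219.1975,133.5970) → (229.7925,125.8993) → (242.8885,125.8993) → (253.4835,133.5970) → (257.5304,146.0521), returning to the start.

Shape 5 is a line segment drawn with `<polyline>`. Its stroke #ff00ff means score at S494, F2206. After flipping Y the toolpath is (278.3934,74.9649) → (98.1581,98.3403).

Shape 6 is a rectangle drawn with `<path>`. Its stroke #0000ff means engrave at S288, F2750. After flipping Y the toolpath is (123.9532,126.0763) → (209.2642,126.0763) → (209.2642,79.3850) → (123.9532,79.3850) → (123.9532,126.0763), returning to the start.

G21
G90
G00 X54.6542 Y72.1408
M3 S494
G01 X120.1369 Y20.1649 F2206
G01 X281.2702 Y72.0217
G01 X236.9627 Y30.8199
M5
G00 X184.4629 Y141.0133
M3 S917
G01 X180.0069 Y154.7275 F1112
G01 X168.3409 Y163.2034
G01 X153.9209 Y163.2034
G01 X142.2549 Y154.7275
G01 X137.7989 Y141.0133
G01 X142.2549 Y127.2991
G01 X153.9209 Y118.8232
G01 X168.3409 Y118.8232
G01 X180.0069 Y127.2991
G01 X184.4629 Y141.0133
M5
G00 X153.2887 Y143.6111
M3 S917
G01 X171.8855 Y61.6408 F1112
G01 X119.4100 Y91.5093
G01 X163.3792 Y134.0330
G01 X306.5097 Y105.9928
G01 X153.2887 Y143.6111
M5
G00 X257.5304 Y146.0521
M3 S494
G01 X253.4835 Y158.5072 F2206
G01 X242.8885 Y166.2049
G01 X229.7925 Y166.2049
G01 X219.1975 Y158.5072
G01 X215.1506 Y146.0521
G01 X219.1975 Y133.5970
G01 X229.7925 Y125.8993
G01 X242.8885 Y125.8993
G01 X253.4835 Y133.5970
G01 X257.5304 Y146.0521
M5
G00 X278.3934 Y74.9649
M3 S494
G01 X98.1581 Y98.3403 F2206
M5
G00 X123.9532 Y126.0763
M3 S288
G01 X209.2642 Y126.0763 F2750
G01 X209.2642 Y79.3850
G01 X123.9532 Y79.3850
G01 X123.9532 Y126.0763
M5
G00 X0.0000 Y0.0000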